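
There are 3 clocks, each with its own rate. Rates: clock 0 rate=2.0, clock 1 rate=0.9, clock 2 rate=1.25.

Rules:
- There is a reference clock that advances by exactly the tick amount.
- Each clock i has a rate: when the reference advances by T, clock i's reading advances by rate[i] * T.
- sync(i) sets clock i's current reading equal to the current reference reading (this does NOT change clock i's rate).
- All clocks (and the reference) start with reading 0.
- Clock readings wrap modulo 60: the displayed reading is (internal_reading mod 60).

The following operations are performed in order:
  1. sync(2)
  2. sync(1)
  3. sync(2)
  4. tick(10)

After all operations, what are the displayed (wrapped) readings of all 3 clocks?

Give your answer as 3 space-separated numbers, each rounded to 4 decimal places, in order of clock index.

After op 1 sync(2): ref=0.0000 raw=[0.0000 0.0000 0.0000]
After op 2 sync(1): ref=0.0000 raw=[0.0000 0.0000 0.0000]
After op 3 sync(2): ref=0.0000 raw=[0.0000 0.0000 0.0000]
After op 4 tick(10): ref=10.0000 raw=[20.0000 9.0000 12.5000]
Wrap final raw readings (mod 60): 20.0000 mod 60 = 20.0000; 9.0000 mod 60 = 9.0000; 12.5000 mod 60 = 12.5000

Answer: 20.0000 9.0000 12.5000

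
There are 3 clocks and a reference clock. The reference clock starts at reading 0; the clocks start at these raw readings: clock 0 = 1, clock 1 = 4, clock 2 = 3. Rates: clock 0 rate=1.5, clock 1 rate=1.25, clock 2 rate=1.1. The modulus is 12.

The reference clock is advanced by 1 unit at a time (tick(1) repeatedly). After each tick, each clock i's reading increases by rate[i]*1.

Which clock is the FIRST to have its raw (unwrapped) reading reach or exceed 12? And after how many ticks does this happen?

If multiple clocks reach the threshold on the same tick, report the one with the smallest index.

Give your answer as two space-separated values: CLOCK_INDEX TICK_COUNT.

Answer: 1 7

Derivation:
clock 0: start=1, rate=1.5, needs 12-1 = 11; ticks = ceil(11/1.5) = ceil(7.3333) = 8; reading at tick 8 = 1 + 1.5*8 = 13.0000
clock 1: start=4, rate=1.25, needs 12-4 = 8; ticks = ceil(8/1.25) = ceil(6.4000) = 7; reading at tick 7 = 4 + 1.25*7 = 12.7500
clock 2: start=3, rate=1.1, needs 12-3 = 9; ticks = ceil(9/1.1) = ceil(8.1818) = 9; reading at tick 9 = 3 + 1.1*9 = 12.9000
Minimum tick count = 7; winners = [1]; smallest index = 1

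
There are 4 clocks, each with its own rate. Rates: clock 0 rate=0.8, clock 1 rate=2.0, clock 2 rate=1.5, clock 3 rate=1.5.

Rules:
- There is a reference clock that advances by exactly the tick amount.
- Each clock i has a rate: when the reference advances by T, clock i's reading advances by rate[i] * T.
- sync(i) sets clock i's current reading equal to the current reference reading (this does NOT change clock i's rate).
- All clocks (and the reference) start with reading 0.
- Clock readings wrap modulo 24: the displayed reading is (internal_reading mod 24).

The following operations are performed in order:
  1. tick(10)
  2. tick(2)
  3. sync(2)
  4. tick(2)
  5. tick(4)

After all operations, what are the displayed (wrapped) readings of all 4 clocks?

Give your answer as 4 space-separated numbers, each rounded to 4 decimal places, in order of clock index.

After op 1 tick(10): ref=10.0000 raw=[8.0000 20.0000 15.0000 15.0000]
After op 2 tick(2): ref=12.0000 raw=[9.6000 24.0000 18.0000 18.0000]
After op 3 sync(2): ref=12.0000 raw=[9.6000 24.0000 12.0000 18.0000]
After op 4 tick(2): ref=14.0000 raw=[11.2000 28.0000 15.0000 21.0000]
After op 5 tick(4): ref=18.0000 raw=[14.4000 36.0000 21.0000 27.0000]
Wrap final raw readings (mod 24): 14.4000 mod 24 = 14.4000; 36.0000 mod 24 = 12.0000; 21.0000 mod 24 = 21.0000; 27.0000 mod 24 = 3.0000

Answer: 14.4000 12.0000 21.0000 3.0000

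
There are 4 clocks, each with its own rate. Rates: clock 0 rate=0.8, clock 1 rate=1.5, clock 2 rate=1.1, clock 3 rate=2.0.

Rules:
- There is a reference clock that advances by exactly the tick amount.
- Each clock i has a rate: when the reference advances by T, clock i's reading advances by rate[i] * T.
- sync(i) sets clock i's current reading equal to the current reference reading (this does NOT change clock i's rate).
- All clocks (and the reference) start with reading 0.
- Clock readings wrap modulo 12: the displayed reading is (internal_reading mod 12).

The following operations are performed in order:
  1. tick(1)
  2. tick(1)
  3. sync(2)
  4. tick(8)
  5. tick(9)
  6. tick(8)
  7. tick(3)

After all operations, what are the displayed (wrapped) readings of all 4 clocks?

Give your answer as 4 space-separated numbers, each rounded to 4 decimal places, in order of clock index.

After op 1 tick(1): ref=1.0000 raw=[0.8000 1.5000 1.1000 2.0000]
After op 2 tick(1): ref=2.0000 raw=[1.6000 3.0000 2.2000 4.0000]
After op 3 sync(2): ref=2.0000 raw=[1.6000 3.0000 2.0000 4.0000]
After op 4 tick(8): ref=10.0000 raw=[8.0000 15.0000 10.8000 20.0000]
After op 5 tick(9): ref=19.0000 raw=[15.2000 28.5000 20.7000 38.0000]
After op 6 tick(8): ref=27.0000 raw=[21.6000 40.5000 29.5000 54.0000]
After op 7 tick(3): ref=30.0000 raw=[24.0000 45.0000 32.8000 60.0000]
Wrap final raw readings (mod 12): 24.0000 mod 12 = 0.0000; 45.0000 mod 12 = 9.0000; 32.8000 mod 12 = 8.8000; 60.0000 mod 12 = 0.0000

Answer: 0.0000 9.0000 8.8000 0.0000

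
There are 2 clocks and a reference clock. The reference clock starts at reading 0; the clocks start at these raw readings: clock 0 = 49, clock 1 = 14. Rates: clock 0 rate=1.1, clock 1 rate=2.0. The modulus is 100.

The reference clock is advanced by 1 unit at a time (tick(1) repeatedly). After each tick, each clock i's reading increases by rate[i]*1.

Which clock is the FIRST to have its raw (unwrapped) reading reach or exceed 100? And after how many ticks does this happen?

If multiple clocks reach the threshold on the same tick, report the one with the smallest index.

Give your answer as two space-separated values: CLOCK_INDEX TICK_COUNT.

Answer: 1 43

Derivation:
clock 0: start=49, rate=1.1, needs 100-49 = 51; ticks = ceil(51/1.1) = ceil(46.3636) = 47; reading at tick 47 = 49 + 1.1*47 = 100.7000
clock 1: start=14, rate=2.0, needs 100-14 = 86; ticks = ceil(86/2.0) = ceil(43.0000) = 43; reading at tick 43 = 14 + 2.0*43 = 100.0000
Minimum tick count = 43; winners = [1]; smallest index = 1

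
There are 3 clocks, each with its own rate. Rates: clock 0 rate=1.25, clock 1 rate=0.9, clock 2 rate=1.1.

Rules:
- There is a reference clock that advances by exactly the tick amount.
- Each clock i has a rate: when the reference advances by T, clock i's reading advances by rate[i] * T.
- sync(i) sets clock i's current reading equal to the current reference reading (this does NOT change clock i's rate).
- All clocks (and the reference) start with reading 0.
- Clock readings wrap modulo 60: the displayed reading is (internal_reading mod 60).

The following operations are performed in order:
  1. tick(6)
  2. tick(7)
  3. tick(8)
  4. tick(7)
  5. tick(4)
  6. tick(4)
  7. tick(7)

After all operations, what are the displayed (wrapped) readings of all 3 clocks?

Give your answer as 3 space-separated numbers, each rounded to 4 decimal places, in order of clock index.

After op 1 tick(6): ref=6.0000 raw=[7.5000 5.4000 6.6000]
After op 2 tick(7): ref=13.0000 raw=[16.2500 11.7000 14.3000]
After op 3 tick(8): ref=21.0000 raw=[26.2500 18.9000 23.1000]
After op 4 tick(7): ref=28.0000 raw=[35.0000 25.2000 30.8000]
After op 5 tick(4): ref=32.0000 raw=[40.0000 28.8000 35.2000]
After op 6 tick(4): ref=36.0000 raw=[45.0000 32.4000 39.6000]
After op 7 tick(7): ref=43.0000 raw=[53.7500 38.7000 47.3000]
Wrap final raw readings (mod 60): 53.7500 mod 60 = 53.7500; 38.7000 mod 60 = 38.7000; 47.3000 mod 60 = 47.3000

Answer: 53.7500 38.7000 47.3000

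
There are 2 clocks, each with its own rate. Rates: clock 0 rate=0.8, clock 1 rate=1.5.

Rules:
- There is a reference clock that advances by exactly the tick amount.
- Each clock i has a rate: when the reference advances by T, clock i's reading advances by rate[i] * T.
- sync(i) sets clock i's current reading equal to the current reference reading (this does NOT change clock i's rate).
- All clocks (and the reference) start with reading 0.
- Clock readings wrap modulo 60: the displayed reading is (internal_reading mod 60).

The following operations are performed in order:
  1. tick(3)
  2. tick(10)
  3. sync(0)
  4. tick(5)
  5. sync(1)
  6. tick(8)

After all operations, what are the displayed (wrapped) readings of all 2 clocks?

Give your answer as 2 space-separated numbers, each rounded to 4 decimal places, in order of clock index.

After op 1 tick(3): ref=3.0000 raw=[2.4000 4.5000]
After op 2 tick(10): ref=13.0000 raw=[10.4000 19.5000]
After op 3 sync(0): ref=13.0000 raw=[13.0000 19.5000]
After op 4 tick(5): ref=18.0000 raw=[17.0000 27.0000]
After op 5 sync(1): ref=18.0000 raw=[17.0000 18.0000]
After op 6 tick(8): ref=26.0000 raw=[23.4000 30.0000]
Wrap final raw readings (mod 60): 23.4000 mod 60 = 23.4000; 30.0000 mod 60 = 30.0000

Answer: 23.4000 30.0000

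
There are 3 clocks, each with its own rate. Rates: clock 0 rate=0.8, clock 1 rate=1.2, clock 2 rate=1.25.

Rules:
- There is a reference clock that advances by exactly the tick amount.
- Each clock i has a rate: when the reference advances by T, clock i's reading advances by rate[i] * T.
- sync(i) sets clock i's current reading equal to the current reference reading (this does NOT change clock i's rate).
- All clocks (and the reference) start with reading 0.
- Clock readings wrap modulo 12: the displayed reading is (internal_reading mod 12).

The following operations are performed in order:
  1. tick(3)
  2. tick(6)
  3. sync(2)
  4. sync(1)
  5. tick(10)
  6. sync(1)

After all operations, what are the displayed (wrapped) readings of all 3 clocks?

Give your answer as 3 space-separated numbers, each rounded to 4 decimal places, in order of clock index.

Answer: 3.2000 7.0000 9.5000

Derivation:
After op 1 tick(3): ref=3.0000 raw=[2.4000 3.6000 3.7500]
After op 2 tick(6): ref=9.0000 raw=[7.2000 10.8000 11.2500]
After op 3 sync(2): ref=9.0000 raw=[7.2000 10.8000 9.0000]
After op 4 sync(1): ref=9.0000 raw=[7.2000 9.0000 9.0000]
After op 5 tick(10): ref=19.0000 raw=[15.2000 21.0000 21.5000]
After op 6 sync(1): ref=19.0000 raw=[15.2000 19.0000 21.5000]
Wrap final raw readings (mod 12): 15.2000 mod 12 = 3.2000; 19.0000 mod 12 = 7.0000; 21.5000 mod 12 = 9.5000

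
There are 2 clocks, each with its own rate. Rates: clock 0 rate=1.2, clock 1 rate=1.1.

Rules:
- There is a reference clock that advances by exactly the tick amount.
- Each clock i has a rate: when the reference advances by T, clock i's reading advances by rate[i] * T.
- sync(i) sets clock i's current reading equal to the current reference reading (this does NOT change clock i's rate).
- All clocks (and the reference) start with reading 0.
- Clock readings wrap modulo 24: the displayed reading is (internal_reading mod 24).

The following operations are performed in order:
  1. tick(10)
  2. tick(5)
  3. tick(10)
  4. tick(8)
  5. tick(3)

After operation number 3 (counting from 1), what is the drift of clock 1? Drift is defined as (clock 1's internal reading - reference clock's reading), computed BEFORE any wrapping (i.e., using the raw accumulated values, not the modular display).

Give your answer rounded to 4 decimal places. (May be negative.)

Answer: 2.5000

Derivation:
After op 1 tick(10): ref=10.0000 raw=[12.0000 11.0000]
After op 2 tick(5): ref=15.0000 raw=[18.0000 16.5000]
After op 3 tick(10): ref=25.0000 raw=[30.0000 27.5000]
Drift of clock 1 after op 3: 27.5000 - 25.0000 = 2.5000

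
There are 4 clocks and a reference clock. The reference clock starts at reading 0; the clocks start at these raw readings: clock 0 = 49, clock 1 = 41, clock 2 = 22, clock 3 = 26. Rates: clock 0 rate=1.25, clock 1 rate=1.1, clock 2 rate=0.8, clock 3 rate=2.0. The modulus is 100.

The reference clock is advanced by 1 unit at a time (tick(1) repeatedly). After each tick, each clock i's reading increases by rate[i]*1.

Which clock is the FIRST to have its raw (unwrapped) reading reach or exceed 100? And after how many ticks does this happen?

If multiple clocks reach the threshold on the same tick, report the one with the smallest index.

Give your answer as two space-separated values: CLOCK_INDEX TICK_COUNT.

clock 0: start=49, rate=1.25, needs 100-49 = 51; ticks = ceil(51/1.25) = ceil(40.8000) = 41; reading at tick 41 = 49 + 1.25*41 = 100.2500
clock 1: start=41, rate=1.1, needs 100-41 = 59; ticks = ceil(59/1.1) = ceil(53.6364) = 54; reading at tick 54 = 41 + 1.1*54 = 100.4000
clock 2: start=22, rate=0.8, needs 100-22 = 78; ticks = ceil(78/0.8) = ceil(97.5000) = 98; reading at tick 98 = 22 + 0.8*98 = 100.4000
clock 3: start=26, rate=2.0, needs 100-26 = 74; ticks = ceil(74/2.0) = ceil(37.0000) = 37; reading at tick 37 = 26 + 2.0*37 = 100.0000
Minimum tick count = 37; winners = [3]; smallest index = 3

Answer: 3 37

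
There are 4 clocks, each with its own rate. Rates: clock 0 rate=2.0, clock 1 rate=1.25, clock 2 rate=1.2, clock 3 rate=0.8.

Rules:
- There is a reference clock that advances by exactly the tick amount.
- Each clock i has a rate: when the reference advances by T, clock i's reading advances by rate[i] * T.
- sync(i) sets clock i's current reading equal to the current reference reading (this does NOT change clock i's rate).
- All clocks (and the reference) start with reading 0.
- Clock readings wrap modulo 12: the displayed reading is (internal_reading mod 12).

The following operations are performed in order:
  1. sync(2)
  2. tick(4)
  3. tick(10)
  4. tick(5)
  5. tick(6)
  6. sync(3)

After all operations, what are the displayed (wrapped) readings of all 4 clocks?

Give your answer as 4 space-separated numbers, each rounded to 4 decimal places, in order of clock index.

After op 1 sync(2): ref=0.0000 raw=[0.0000 0.0000 0.0000 0.0000]
After op 2 tick(4): ref=4.0000 raw=[8.0000 5.0000 4.8000 3.2000]
After op 3 tick(10): ref=14.0000 raw=[28.0000 17.5000 16.8000 11.2000]
After op 4 tick(5): ref=19.0000 raw=[38.0000 23.7500 22.8000 15.2000]
After op 5 tick(6): ref=25.0000 raw=[50.0000 31.2500 30.0000 20.0000]
After op 6 sync(3): ref=25.0000 raw=[50.0000 31.2500 30.0000 25.0000]
Wrap final raw readings (mod 12): 50.0000 mod 12 = 2.0000; 31.2500 mod 12 = 7.2500; 30.0000 mod 12 = 6.0000; 25.0000 mod 12 = 1.0000

Answer: 2.0000 7.2500 6.0000 1.0000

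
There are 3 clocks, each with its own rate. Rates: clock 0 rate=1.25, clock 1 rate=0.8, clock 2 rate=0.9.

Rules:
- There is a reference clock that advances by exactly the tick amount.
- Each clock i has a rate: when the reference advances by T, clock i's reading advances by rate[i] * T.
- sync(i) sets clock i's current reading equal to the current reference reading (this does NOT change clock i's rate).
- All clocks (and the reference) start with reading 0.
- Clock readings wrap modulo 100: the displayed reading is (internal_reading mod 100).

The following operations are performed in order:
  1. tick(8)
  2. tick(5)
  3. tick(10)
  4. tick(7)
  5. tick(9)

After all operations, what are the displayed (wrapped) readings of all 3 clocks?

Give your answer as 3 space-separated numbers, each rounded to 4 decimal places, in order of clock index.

After op 1 tick(8): ref=8.0000 raw=[10.0000 6.4000 7.2000]
After op 2 tick(5): ref=13.0000 raw=[16.2500 10.4000 11.7000]
After op 3 tick(10): ref=23.0000 raw=[28.7500 18.4000 20.7000]
After op 4 tick(7): ref=30.0000 raw=[37.5000 24.0000 27.0000]
After op 5 tick(9): ref=39.0000 raw=[48.7500 31.2000 35.1000]
Wrap final raw readings (mod 100): 48.7500 mod 100 = 48.7500; 31.2000 mod 100 = 31.2000; 35.1000 mod 100 = 35.1000

Answer: 48.7500 31.2000 35.1000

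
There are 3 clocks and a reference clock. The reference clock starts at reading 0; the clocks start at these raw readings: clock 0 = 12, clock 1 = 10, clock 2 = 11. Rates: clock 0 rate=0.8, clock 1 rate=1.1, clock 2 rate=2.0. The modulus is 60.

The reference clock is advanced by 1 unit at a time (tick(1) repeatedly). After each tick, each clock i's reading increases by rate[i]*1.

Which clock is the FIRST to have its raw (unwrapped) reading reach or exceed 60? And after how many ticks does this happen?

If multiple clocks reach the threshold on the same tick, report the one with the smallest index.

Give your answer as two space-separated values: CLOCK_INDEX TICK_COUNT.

Answer: 2 25

Derivation:
clock 0: start=12, rate=0.8, needs 60-12 = 48; ticks = ceil(48/0.8) = ceil(60.0000) = 60; reading at tick 60 = 12 + 0.8*60 = 60.0000
clock 1: start=10, rate=1.1, needs 60-10 = 50; ticks = ceil(50/1.1) = ceil(45.4545) = 46; reading at tick 46 = 10 + 1.1*46 = 60.6000
clock 2: start=11, rate=2.0, needs 60-11 = 49; ticks = ceil(49/2.0) = ceil(24.5000) = 25; reading at tick 25 = 11 + 2.0*25 = 61.0000
Minimum tick count = 25; winners = [2]; smallest index = 2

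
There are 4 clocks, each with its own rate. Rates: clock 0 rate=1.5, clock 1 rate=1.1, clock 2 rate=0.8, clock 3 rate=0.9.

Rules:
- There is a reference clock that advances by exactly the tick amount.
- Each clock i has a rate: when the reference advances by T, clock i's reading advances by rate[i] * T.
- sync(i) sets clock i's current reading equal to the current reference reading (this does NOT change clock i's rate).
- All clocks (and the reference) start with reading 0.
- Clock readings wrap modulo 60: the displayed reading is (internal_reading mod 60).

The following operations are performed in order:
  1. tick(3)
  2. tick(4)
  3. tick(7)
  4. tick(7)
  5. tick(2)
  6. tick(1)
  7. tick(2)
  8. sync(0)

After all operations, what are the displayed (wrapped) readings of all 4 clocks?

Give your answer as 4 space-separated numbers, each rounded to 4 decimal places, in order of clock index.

Answer: 26.0000 28.6000 20.8000 23.4000

Derivation:
After op 1 tick(3): ref=3.0000 raw=[4.5000 3.3000 2.4000 2.7000]
After op 2 tick(4): ref=7.0000 raw=[10.5000 7.7000 5.6000 6.3000]
After op 3 tick(7): ref=14.0000 raw=[21.0000 15.4000 11.2000 12.6000]
After op 4 tick(7): ref=21.0000 raw=[31.5000 23.1000 16.8000 18.9000]
After op 5 tick(2): ref=23.0000 raw=[34.5000 25.3000 18.4000 20.7000]
After op 6 tick(1): ref=24.0000 raw=[36.0000 26.4000 19.2000 21.6000]
After op 7 tick(2): ref=26.0000 raw=[39.0000 28.6000 20.8000 23.4000]
After op 8 sync(0): ref=26.0000 raw=[26.0000 28.6000 20.8000 23.4000]
Wrap final raw readings (mod 60): 26.0000 mod 60 = 26.0000; 28.6000 mod 60 = 28.6000; 20.8000 mod 60 = 20.8000; 23.4000 mod 60 = 23.4000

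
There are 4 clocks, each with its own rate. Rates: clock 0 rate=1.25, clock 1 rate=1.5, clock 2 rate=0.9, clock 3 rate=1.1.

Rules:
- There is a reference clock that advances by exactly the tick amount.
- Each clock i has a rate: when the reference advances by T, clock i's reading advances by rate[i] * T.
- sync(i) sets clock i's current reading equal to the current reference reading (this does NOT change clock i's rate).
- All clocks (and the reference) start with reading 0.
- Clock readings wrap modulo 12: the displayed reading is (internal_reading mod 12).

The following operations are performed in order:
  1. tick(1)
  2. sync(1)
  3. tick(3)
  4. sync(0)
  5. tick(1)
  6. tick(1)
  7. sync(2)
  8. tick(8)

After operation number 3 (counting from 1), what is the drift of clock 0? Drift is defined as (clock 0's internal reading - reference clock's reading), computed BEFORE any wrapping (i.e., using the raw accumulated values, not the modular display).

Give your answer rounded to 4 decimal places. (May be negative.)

Answer: 1.0000

Derivation:
After op 1 tick(1): ref=1.0000 raw=[1.2500 1.5000 0.9000 1.1000]
After op 2 sync(1): ref=1.0000 raw=[1.2500 1.0000 0.9000 1.1000]
After op 3 tick(3): ref=4.0000 raw=[5.0000 5.5000 3.6000 4.4000]
Drift of clock 0 after op 3: 5.0000 - 4.0000 = 1.0000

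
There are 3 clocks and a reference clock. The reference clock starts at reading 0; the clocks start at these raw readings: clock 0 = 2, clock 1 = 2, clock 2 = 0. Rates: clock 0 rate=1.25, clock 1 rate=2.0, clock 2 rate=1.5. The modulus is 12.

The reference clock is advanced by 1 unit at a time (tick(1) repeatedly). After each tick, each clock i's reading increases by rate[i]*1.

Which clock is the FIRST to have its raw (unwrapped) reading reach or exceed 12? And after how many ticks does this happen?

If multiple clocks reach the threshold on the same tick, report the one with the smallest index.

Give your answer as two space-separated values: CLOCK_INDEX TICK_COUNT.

Answer: 1 5

Derivation:
clock 0: start=2, rate=1.25, needs 12-2 = 10; ticks = ceil(10/1.25) = ceil(8.0000) = 8; reading at tick 8 = 2 + 1.25*8 = 12.0000
clock 1: start=2, rate=2.0, needs 12-2 = 10; ticks = ceil(10/2.0) = ceil(5.0000) = 5; reading at tick 5 = 2 + 2.0*5 = 12.0000
clock 2: start=0, rate=1.5, needs 12-0 = 12; ticks = ceil(12/1.5) = ceil(8.0000) = 8; reading at tick 8 = 0 + 1.5*8 = 12.0000
Minimum tick count = 5; winners = [1]; smallest index = 1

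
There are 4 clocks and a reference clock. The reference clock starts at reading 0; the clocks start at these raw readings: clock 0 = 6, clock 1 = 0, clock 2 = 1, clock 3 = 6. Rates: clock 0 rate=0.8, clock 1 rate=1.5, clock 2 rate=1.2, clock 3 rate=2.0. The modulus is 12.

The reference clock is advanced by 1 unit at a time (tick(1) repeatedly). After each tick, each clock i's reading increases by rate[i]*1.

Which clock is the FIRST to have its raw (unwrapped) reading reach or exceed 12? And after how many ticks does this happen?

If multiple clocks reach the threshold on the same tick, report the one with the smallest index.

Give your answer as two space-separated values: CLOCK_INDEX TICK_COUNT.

clock 0: start=6, rate=0.8, needs 12-6 = 6; ticks = ceil(6/0.8) = ceil(7.5000) = 8; reading at tick 8 = 6 + 0.8*8 = 12.4000
clock 1: start=0, rate=1.5, needs 12-0 = 12; ticks = ceil(12/1.5) = ceil(8.0000) = 8; reading at tick 8 = 0 + 1.5*8 = 12.0000
clock 2: start=1, rate=1.2, needs 12-1 = 11; ticks = ceil(11/1.2) = ceil(9.1667) = 10; reading at tick 10 = 1 + 1.2*10 = 13.0000
clock 3: start=6, rate=2.0, needs 12-6 = 6; ticks = ceil(6/2.0) = ceil(3.0000) = 3; reading at tick 3 = 6 + 2.0*3 = 12.0000
Minimum tick count = 3; winners = [3]; smallest index = 3

Answer: 3 3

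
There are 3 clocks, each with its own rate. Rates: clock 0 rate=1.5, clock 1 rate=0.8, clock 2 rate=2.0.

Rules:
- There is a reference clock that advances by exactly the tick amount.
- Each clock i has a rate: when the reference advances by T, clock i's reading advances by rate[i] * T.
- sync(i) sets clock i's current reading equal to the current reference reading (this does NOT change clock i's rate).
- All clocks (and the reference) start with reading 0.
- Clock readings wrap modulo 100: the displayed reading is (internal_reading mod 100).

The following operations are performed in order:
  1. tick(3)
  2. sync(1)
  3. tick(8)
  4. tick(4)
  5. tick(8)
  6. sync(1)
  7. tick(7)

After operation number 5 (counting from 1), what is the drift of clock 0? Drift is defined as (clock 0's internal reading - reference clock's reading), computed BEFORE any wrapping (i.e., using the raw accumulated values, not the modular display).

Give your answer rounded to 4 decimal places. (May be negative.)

After op 1 tick(3): ref=3.0000 raw=[4.5000 2.4000 6.0000]
After op 2 sync(1): ref=3.0000 raw=[4.5000 3.0000 6.0000]
After op 3 tick(8): ref=11.0000 raw=[16.5000 9.4000 22.0000]
After op 4 tick(4): ref=15.0000 raw=[22.5000 12.6000 30.0000]
After op 5 tick(8): ref=23.0000 raw=[34.5000 19.0000 46.0000]
Drift of clock 0 after op 5: 34.5000 - 23.0000 = 11.5000

Answer: 11.5000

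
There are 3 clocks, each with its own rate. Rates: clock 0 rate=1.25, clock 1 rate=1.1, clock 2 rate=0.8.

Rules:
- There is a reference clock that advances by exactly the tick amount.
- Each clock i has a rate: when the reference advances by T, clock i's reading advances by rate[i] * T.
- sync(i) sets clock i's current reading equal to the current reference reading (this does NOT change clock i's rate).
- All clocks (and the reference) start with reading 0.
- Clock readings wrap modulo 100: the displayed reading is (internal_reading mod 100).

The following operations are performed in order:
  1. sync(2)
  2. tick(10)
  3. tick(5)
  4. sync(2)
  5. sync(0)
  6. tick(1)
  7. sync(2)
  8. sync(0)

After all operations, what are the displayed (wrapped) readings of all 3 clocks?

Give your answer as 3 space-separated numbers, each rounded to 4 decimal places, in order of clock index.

After op 1 sync(2): ref=0.0000 raw=[0.0000 0.0000 0.0000]
After op 2 tick(10): ref=10.0000 raw=[12.5000 11.0000 8.0000]
After op 3 tick(5): ref=15.0000 raw=[18.7500 16.5000 12.0000]
After op 4 sync(2): ref=15.0000 raw=[18.7500 16.5000 15.0000]
After op 5 sync(0): ref=15.0000 raw=[15.0000 16.5000 15.0000]
After op 6 tick(1): ref=16.0000 raw=[16.2500 17.6000 15.8000]
After op 7 sync(2): ref=16.0000 raw=[16.2500 17.6000 16.0000]
After op 8 sync(0): ref=16.0000 raw=[16.0000 17.6000 16.0000]
Wrap final raw readings (mod 100): 16.0000 mod 100 = 16.0000; 17.6000 mod 100 = 17.6000; 16.0000 mod 100 = 16.0000

Answer: 16.0000 17.6000 16.0000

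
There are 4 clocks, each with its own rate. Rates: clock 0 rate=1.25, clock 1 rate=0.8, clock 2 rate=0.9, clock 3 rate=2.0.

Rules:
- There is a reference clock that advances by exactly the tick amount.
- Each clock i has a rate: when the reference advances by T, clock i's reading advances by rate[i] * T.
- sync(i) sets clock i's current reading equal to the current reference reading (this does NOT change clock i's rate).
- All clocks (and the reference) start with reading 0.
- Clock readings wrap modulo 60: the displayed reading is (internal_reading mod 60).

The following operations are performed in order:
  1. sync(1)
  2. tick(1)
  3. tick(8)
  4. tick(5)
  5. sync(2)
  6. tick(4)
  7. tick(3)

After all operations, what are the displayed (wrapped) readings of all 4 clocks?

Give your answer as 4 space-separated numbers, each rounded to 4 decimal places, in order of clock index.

After op 1 sync(1): ref=0.0000 raw=[0.0000 0.0000 0.0000 0.0000]
After op 2 tick(1): ref=1.0000 raw=[1.2500 0.8000 0.9000 2.0000]
After op 3 tick(8): ref=9.0000 raw=[11.2500 7.2000 8.1000 18.0000]
After op 4 tick(5): ref=14.0000 raw=[17.5000 11.2000 12.6000 28.0000]
After op 5 sync(2): ref=14.0000 raw=[17.5000 11.2000 14.0000 28.0000]
After op 6 tick(4): ref=18.0000 raw=[22.5000 14.4000 17.6000 36.0000]
After op 7 tick(3): ref=21.0000 raw=[26.2500 16.8000 20.3000 42.0000]
Wrap final raw readings (mod 60): 26.2500 mod 60 = 26.2500; 16.8000 mod 60 = 16.8000; 20.3000 mod 60 = 20.3000; 42.0000 mod 60 = 42.0000

Answer: 26.2500 16.8000 20.3000 42.0000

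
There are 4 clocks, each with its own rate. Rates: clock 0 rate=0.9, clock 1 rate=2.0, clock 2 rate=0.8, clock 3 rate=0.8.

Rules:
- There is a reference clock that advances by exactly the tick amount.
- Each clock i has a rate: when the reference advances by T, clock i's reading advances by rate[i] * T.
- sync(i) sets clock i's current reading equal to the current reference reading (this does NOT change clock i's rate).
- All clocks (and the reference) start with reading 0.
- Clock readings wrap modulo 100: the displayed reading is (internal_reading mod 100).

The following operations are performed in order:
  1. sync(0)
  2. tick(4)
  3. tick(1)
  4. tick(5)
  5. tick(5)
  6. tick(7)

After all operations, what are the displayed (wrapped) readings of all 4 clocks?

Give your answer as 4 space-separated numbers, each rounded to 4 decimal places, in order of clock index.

Answer: 19.8000 44.0000 17.6000 17.6000

Derivation:
After op 1 sync(0): ref=0.0000 raw=[0.0000 0.0000 0.0000 0.0000]
After op 2 tick(4): ref=4.0000 raw=[3.6000 8.0000 3.2000 3.2000]
After op 3 tick(1): ref=5.0000 raw=[4.5000 10.0000 4.0000 4.0000]
After op 4 tick(5): ref=10.0000 raw=[9.0000 20.0000 8.0000 8.0000]
After op 5 tick(5): ref=15.0000 raw=[13.5000 30.0000 12.0000 12.0000]
After op 6 tick(7): ref=22.0000 raw=[19.8000 44.0000 17.6000 17.6000]
Wrap final raw readings (mod 100): 19.8000 mod 100 = 19.8000; 44.0000 mod 100 = 44.0000; 17.6000 mod 100 = 17.6000; 17.6000 mod 100 = 17.6000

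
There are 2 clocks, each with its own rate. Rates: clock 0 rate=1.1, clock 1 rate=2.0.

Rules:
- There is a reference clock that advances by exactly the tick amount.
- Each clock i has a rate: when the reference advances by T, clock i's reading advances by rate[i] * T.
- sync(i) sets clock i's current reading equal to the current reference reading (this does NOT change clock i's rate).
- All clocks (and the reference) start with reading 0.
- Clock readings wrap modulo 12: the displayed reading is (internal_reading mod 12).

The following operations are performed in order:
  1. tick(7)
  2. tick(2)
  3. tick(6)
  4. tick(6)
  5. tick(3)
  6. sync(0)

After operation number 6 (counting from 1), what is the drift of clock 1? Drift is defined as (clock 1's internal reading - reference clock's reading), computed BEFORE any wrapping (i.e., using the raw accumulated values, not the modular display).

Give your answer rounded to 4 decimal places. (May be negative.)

After op 1 tick(7): ref=7.0000 raw=[7.7000 14.0000]
After op 2 tick(2): ref=9.0000 raw=[9.9000 18.0000]
After op 3 tick(6): ref=15.0000 raw=[16.5000 30.0000]
After op 4 tick(6): ref=21.0000 raw=[23.1000 42.0000]
After op 5 tick(3): ref=24.0000 raw=[26.4000 48.0000]
After op 6 sync(0): ref=24.0000 raw=[24.0000 48.0000]
Drift of clock 1 after op 6: 48.0000 - 24.0000 = 24.0000

Answer: 24.0000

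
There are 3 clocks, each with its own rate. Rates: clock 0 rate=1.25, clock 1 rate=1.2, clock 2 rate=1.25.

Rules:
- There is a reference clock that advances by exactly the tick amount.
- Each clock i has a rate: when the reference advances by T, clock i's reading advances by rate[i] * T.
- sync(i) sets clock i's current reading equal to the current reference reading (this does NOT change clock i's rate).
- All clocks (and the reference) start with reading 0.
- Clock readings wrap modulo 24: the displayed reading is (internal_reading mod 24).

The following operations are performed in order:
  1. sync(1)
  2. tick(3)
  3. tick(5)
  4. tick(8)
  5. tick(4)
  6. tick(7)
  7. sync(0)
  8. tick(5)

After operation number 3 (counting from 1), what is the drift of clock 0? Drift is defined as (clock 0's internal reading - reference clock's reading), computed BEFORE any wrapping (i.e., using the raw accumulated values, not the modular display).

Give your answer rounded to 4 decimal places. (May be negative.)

Answer: 2.0000

Derivation:
After op 1 sync(1): ref=0.0000 raw=[0.0000 0.0000 0.0000]
After op 2 tick(3): ref=3.0000 raw=[3.7500 3.6000 3.7500]
After op 3 tick(5): ref=8.0000 raw=[10.0000 9.6000 10.0000]
Drift of clock 0 after op 3: 10.0000 - 8.0000 = 2.0000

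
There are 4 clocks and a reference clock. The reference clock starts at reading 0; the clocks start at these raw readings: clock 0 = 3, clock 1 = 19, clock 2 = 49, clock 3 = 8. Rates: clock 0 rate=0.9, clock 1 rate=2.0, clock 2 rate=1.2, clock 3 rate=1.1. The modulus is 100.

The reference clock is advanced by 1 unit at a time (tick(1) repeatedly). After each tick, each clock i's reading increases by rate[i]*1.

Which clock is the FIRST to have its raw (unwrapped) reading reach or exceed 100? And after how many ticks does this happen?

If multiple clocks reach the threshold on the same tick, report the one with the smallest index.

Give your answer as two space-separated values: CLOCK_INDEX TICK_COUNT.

Answer: 1 41

Derivation:
clock 0: start=3, rate=0.9, needs 100-3 = 97; ticks = ceil(97/0.9) = ceil(107.7778) = 108; reading at tick 108 = 3 + 0.9*108 = 100.2000
clock 1: start=19, rate=2.0, needs 100-19 = 81; ticks = ceil(81/2.0) = ceil(40.5000) = 41; reading at tick 41 = 19 + 2.0*41 = 101.0000
clock 2: start=49, rate=1.2, needs 100-49 = 51; ticks = ceil(51/1.2) = ceil(42.5000) = 43; reading at tick 43 = 49 + 1.2*43 = 100.6000
clock 3: start=8, rate=1.1, needs 100-8 = 92; ticks = ceil(92/1.1) = ceil(83.6364) = 84; reading at tick 84 = 8 + 1.1*84 = 100.4000
Minimum tick count = 41; winners = [1]; smallest index = 1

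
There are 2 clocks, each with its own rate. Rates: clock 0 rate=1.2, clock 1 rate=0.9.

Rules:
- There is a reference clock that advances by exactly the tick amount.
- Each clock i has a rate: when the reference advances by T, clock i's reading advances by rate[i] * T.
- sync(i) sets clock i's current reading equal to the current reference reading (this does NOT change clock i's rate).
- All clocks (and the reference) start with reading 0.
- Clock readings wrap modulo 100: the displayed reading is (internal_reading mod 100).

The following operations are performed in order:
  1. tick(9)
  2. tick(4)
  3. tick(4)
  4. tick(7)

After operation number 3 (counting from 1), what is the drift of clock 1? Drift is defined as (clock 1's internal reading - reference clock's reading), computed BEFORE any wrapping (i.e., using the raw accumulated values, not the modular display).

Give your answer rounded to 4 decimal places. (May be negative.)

Answer: -1.7000

Derivation:
After op 1 tick(9): ref=9.0000 raw=[10.8000 8.1000]
After op 2 tick(4): ref=13.0000 raw=[15.6000 11.7000]
After op 3 tick(4): ref=17.0000 raw=[20.4000 15.3000]
Drift of clock 1 after op 3: 15.3000 - 17.0000 = -1.7000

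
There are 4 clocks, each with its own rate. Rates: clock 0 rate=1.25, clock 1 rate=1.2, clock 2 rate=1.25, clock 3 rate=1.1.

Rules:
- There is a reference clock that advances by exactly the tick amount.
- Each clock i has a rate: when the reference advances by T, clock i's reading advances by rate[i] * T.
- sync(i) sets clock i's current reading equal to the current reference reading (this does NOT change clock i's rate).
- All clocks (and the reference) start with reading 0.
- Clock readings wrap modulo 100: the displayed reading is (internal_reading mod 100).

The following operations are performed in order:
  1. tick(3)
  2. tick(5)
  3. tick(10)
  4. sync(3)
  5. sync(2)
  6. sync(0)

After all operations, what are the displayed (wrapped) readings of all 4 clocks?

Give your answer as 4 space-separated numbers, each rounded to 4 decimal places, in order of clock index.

Answer: 18.0000 21.6000 18.0000 18.0000

Derivation:
After op 1 tick(3): ref=3.0000 raw=[3.7500 3.6000 3.7500 3.3000]
After op 2 tick(5): ref=8.0000 raw=[10.0000 9.6000 10.0000 8.8000]
After op 3 tick(10): ref=18.0000 raw=[22.5000 21.6000 22.5000 19.8000]
After op 4 sync(3): ref=18.0000 raw=[22.5000 21.6000 22.5000 18.0000]
After op 5 sync(2): ref=18.0000 raw=[22.5000 21.6000 18.0000 18.0000]
After op 6 sync(0): ref=18.0000 raw=[18.0000 21.6000 18.0000 18.0000]
Wrap final raw readings (mod 100): 18.0000 mod 100 = 18.0000; 21.6000 mod 100 = 21.6000; 18.0000 mod 100 = 18.0000; 18.0000 mod 100 = 18.0000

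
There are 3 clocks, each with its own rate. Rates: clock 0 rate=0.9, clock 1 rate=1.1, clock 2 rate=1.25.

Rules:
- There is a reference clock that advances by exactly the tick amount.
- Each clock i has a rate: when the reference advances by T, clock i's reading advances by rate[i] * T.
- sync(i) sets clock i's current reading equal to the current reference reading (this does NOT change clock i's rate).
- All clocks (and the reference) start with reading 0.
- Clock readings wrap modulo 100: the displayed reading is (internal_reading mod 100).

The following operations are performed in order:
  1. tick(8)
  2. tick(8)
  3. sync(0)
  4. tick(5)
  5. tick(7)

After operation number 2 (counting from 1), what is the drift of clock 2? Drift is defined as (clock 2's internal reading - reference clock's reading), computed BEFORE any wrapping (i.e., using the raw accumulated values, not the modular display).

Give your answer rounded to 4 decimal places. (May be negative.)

After op 1 tick(8): ref=8.0000 raw=[7.2000 8.8000 10.0000]
After op 2 tick(8): ref=16.0000 raw=[14.4000 17.6000 20.0000]
Drift of clock 2 after op 2: 20.0000 - 16.0000 = 4.0000

Answer: 4.0000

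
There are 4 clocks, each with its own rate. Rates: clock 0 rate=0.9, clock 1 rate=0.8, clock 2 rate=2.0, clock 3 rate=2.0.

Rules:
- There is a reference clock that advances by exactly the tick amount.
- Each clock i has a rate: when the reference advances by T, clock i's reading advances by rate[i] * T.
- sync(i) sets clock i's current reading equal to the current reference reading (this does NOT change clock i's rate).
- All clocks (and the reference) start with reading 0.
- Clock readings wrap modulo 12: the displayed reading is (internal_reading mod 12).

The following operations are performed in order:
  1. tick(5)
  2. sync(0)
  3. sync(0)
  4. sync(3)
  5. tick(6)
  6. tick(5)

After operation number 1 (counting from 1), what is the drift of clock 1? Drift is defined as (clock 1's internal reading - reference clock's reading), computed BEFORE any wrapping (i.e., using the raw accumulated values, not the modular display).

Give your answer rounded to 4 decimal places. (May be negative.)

Answer: -1.0000

Derivation:
After op 1 tick(5): ref=5.0000 raw=[4.5000 4.0000 10.0000 10.0000]
Drift of clock 1 after op 1: 4.0000 - 5.0000 = -1.0000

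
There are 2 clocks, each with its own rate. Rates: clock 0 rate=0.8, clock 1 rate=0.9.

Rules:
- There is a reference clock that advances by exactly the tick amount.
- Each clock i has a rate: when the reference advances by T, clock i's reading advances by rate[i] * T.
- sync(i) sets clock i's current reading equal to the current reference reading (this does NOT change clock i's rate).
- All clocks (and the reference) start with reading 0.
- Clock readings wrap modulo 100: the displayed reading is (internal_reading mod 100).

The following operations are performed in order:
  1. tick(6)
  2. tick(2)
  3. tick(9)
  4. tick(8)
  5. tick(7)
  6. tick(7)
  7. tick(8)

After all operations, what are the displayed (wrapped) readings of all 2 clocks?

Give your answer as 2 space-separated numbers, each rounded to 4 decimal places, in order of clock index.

After op 1 tick(6): ref=6.0000 raw=[4.8000 5.4000]
After op 2 tick(2): ref=8.0000 raw=[6.4000 7.2000]
After op 3 tick(9): ref=17.0000 raw=[13.6000 15.3000]
After op 4 tick(8): ref=25.0000 raw=[20.0000 22.5000]
After op 5 tick(7): ref=32.0000 raw=[25.6000 28.8000]
After op 6 tick(7): ref=39.0000 raw=[31.2000 35.1000]
After op 7 tick(8): ref=47.0000 raw=[37.6000 42.3000]
Wrap final raw readings (mod 100): 37.6000 mod 100 = 37.6000; 42.3000 mod 100 = 42.3000

Answer: 37.6000 42.3000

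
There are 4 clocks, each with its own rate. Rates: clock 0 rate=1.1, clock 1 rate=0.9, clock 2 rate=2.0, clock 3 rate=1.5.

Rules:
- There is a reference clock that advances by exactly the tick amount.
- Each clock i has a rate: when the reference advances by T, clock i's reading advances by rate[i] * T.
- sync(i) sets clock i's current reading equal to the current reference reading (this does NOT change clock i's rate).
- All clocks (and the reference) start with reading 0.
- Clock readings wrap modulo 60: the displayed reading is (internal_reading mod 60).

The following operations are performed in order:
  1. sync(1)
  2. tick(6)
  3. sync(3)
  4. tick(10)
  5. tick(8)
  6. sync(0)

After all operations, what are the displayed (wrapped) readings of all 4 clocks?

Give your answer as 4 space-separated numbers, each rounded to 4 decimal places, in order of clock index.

After op 1 sync(1): ref=0.0000 raw=[0.0000 0.0000 0.0000 0.0000]
After op 2 tick(6): ref=6.0000 raw=[6.6000 5.4000 12.0000 9.0000]
After op 3 sync(3): ref=6.0000 raw=[6.6000 5.4000 12.0000 6.0000]
After op 4 tick(10): ref=16.0000 raw=[17.6000 14.4000 32.0000 21.0000]
After op 5 tick(8): ref=24.0000 raw=[26.4000 21.6000 48.0000 33.0000]
After op 6 sync(0): ref=24.0000 raw=[24.0000 21.6000 48.0000 33.0000]
Wrap final raw readings (mod 60): 24.0000 mod 60 = 24.0000; 21.6000 mod 60 = 21.6000; 48.0000 mod 60 = 48.0000; 33.0000 mod 60 = 33.0000

Answer: 24.0000 21.6000 48.0000 33.0000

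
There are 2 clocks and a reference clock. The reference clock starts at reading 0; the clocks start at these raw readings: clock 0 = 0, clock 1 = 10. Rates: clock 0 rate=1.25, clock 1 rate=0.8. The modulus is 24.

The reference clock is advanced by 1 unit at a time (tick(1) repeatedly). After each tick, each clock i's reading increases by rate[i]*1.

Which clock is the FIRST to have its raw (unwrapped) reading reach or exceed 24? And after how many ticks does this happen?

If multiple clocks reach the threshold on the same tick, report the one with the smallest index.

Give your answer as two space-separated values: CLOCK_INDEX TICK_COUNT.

Answer: 1 18

Derivation:
clock 0: start=0, rate=1.25, needs 24-0 = 24; ticks = ceil(24/1.25) = ceil(19.2000) = 20; reading at tick 20 = 0 + 1.25*20 = 25.0000
clock 1: start=10, rate=0.8, needs 24-10 = 14; ticks = ceil(14/0.8) = ceil(17.5000) = 18; reading at tick 18 = 10 + 0.8*18 = 24.4000
Minimum tick count = 18; winners = [1]; smallest index = 1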